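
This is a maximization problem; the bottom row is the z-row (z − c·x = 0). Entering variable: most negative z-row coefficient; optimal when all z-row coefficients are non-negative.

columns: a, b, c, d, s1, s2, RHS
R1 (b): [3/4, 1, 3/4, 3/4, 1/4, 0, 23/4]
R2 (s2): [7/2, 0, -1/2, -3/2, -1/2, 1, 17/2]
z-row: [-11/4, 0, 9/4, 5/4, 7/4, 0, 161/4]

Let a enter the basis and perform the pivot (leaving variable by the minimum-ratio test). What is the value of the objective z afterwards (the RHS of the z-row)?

Ratio test on column a — row 1: (23/4)/(3/4) = 23/3; row 2: (17/2)/(7/2) = 17/7. Minimum is 17/7 at row 2 (s2 leaves); pivot element 7/2.
Pivot on row 2; the z-row RHS becomes 161/4 − (-11/4)·(17/7) = 657/14.

657/14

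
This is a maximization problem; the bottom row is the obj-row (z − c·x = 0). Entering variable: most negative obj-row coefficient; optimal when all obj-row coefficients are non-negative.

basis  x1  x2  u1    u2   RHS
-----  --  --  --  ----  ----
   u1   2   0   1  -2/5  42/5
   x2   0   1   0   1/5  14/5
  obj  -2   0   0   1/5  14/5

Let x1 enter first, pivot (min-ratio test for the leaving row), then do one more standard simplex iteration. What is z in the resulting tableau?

14

Ratio test on column x1 — row 1: (42/5)/2 = 21/5; row 2: entry 0 ≤ 0. Minimum is 21/5 at row 1 (u1 leaves); pivot element 2.
Pivot on row 1; the obj-row RHS becomes 14/5 − (-2)·(21/5) = 56/5.
Next entering variable (most negative obj-row entry -1/5): u2.
Ratio test on column u2 — row 1: entry -1/5 ≤ 0; row 2: (14/5)/(1/5) = 14. Minimum is 14 at row 2 (x2 leaves); pivot element 1/5.
After the second pivot the obj-row RHS is 56/5 − (-1/5)·14 = 14.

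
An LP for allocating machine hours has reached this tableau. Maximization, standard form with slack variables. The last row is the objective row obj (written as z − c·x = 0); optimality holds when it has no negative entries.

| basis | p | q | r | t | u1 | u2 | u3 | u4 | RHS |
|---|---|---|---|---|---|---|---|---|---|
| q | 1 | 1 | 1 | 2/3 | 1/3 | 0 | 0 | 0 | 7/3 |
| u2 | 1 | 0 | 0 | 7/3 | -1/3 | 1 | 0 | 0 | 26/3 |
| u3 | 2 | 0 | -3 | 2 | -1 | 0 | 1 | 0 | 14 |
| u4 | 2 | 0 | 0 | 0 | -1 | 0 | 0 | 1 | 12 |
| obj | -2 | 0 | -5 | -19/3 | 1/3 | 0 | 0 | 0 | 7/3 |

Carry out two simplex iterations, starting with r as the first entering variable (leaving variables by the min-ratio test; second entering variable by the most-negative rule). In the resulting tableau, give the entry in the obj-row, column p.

15/2

Ratio test on column r — row 1: (7/3)/1 = 7/3; row 2: entry 0 ≤ 0; row 3: entry -3 ≤ 0; row 4: entry 0 ≤ 0. Minimum is 7/3 at row 1 (q leaves); pivot element 1.
Divide row 1 by 1; eliminate column r from the other rows.
Second iteration: most negative obj-row entry is -3 in column t, so t enters.
Ratio test on column t — row 1: (7/3)/(2/3) = 7/2; row 2: (26/3)/(7/3) = 26/7; row 3: 21/4 = 21/4; row 4: entry 0 ≤ 0. Minimum is 7/2 at row 1 (r leaves); pivot element 2/3.
Divide row 1 by 2/3; eliminate column t from the other rows.
After both pivots, the entry at the obj-row, column p is 15/2.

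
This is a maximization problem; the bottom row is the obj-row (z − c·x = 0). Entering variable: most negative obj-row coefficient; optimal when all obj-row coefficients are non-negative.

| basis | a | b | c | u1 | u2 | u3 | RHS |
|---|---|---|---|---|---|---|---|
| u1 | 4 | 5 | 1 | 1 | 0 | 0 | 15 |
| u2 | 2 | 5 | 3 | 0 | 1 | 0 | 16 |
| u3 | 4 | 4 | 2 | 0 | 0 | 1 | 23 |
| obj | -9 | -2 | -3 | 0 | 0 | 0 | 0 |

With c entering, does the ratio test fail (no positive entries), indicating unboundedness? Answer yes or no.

Column c has positive entries in row(s) 1, 2, 3, so the ratio test bounds it — not unbounded.

no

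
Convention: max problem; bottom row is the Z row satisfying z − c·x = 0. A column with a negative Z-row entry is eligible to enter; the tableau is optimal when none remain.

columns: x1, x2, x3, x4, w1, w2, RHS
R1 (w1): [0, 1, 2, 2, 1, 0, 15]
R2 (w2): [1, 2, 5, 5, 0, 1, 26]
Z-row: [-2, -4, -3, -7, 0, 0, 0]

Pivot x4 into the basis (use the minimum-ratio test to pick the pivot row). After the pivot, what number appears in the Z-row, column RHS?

Ratio test on column x4 — row 1: 15/2 = 15/2; row 2: 26/5 = 26/5. Minimum is 26/5 at row 2 (w2 leaves); pivot element 5.
Divide row 2 by 5; eliminate column x4 from the other rows.
Z-row update in column RHS: 0 − (-7)·(26/5) = 182/5.

182/5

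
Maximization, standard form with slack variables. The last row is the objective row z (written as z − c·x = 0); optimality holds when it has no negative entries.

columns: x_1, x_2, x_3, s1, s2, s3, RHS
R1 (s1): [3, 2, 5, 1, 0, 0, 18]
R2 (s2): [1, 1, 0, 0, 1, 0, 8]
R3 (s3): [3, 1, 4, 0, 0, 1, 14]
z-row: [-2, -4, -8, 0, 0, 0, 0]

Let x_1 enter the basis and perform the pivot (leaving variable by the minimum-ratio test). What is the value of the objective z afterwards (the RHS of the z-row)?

28/3

Ratio test on column x_1 — row 1: 18/3 = 6; row 2: 8/1 = 8; row 3: 14/3 = 14/3. Minimum is 14/3 at row 3 (s3 leaves); pivot element 3.
Pivot on row 3; the z-row RHS becomes 0 − (-2)·(14/3) = 28/3.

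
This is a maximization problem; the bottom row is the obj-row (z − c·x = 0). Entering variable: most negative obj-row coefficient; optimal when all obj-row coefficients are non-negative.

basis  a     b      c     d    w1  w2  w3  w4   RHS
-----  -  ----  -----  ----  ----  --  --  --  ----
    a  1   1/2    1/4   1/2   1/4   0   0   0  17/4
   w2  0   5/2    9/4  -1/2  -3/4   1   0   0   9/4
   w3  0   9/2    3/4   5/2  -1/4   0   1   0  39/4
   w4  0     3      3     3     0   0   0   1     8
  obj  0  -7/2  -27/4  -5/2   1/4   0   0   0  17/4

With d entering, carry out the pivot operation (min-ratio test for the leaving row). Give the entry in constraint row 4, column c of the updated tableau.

1

Ratio test on column d — row 1: (17/4)/(1/2) = 17/2; row 2: entry -1/2 ≤ 0; row 3: (39/4)/(5/2) = 39/10; row 4: 8/3 = 8/3. Minimum is 8/3 at row 4 (w4 leaves); pivot element 3.
Divide row 4 by 3; eliminate column d from the other rows.
In the new row 4, the c entry is the old entry divided by the pivot: 3/3 = 1.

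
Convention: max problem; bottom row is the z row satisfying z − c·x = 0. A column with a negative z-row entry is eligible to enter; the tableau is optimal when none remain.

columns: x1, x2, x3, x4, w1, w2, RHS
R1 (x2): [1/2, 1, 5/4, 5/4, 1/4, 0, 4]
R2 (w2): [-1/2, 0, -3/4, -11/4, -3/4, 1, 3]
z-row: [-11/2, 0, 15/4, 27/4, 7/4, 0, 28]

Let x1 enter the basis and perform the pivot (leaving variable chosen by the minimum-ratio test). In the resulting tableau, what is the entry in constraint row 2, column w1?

Ratio test on column x1 — row 1: 4/(1/2) = 8; row 2: entry -1/2 ≤ 0. Minimum is 8 at row 1 (x2 leaves); pivot element 1/2.
Divide row 1 by 1/2; eliminate column x1 from the other rows.
Row 2 update in column w1: -3/4 − (-1/2)·(1/2) = -1/2.

-1/2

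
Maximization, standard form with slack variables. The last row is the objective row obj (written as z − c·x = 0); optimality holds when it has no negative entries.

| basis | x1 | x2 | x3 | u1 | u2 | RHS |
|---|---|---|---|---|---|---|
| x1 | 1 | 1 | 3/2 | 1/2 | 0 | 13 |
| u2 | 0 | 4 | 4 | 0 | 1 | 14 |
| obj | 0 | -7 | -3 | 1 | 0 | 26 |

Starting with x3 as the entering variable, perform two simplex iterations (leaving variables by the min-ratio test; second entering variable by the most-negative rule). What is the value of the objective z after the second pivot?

101/2

Ratio test on column x3 — row 1: 13/(3/2) = 26/3; row 2: 14/4 = 7/2. Minimum is 7/2 at row 2 (u2 leaves); pivot element 4.
Pivot on row 2; the obj-row RHS becomes 26 − (-3)·(7/2) = 73/2.
Next entering variable (most negative obj-row entry -4): x2.
Ratio test on column x2 — row 1: entry -1/2 ≤ 0; row 2: (7/2)/1 = 7/2. Minimum is 7/2 at row 2 (x3 leaves); pivot element 1.
After the second pivot the obj-row RHS is 73/2 − (-4)·(7/2) = 101/2.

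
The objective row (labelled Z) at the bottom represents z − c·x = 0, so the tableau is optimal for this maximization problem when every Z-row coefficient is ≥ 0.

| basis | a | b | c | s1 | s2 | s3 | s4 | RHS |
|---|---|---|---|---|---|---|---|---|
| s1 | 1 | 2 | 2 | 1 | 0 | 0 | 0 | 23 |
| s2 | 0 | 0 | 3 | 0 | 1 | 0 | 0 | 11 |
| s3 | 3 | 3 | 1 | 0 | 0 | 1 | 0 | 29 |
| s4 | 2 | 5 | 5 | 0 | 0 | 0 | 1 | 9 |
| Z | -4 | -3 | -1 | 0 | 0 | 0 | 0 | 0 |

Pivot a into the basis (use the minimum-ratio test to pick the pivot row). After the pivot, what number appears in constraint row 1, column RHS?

Ratio test on column a — row 1: 23/1 = 23; row 2: entry 0 ≤ 0; row 3: 29/3 = 29/3; row 4: 9/2 = 9/2. Minimum is 9/2 at row 4 (s4 leaves); pivot element 2.
Divide row 4 by 2; eliminate column a from the other rows.
Row 1 update in column RHS: 23 − 1·(9/2) = 37/2.

37/2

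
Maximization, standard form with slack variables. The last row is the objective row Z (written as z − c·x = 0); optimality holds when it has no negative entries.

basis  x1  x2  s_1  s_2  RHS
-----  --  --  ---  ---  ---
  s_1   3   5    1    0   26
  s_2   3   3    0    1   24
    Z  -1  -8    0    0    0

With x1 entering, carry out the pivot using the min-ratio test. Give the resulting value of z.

Ratio test on column x1 — row 1: 26/3 = 26/3; row 2: 24/3 = 8. Minimum is 8 at row 2 (s_2 leaves); pivot element 3.
Pivot on row 2; the Z-row RHS becomes 0 − (-1)·8 = 8.

8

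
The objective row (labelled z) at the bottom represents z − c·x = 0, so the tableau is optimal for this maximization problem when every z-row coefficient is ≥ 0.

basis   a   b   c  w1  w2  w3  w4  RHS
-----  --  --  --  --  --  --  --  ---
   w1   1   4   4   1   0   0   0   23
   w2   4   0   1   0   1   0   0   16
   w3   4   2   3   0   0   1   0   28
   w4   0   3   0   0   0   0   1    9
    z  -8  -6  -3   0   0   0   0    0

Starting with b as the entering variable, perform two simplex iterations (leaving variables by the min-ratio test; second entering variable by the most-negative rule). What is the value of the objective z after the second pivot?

50

Ratio test on column b — row 1: 23/4 = 23/4; row 2: entry 0 ≤ 0; row 3: 28/2 = 14; row 4: 9/3 = 3. Minimum is 3 at row 4 (w4 leaves); pivot element 3.
Pivot on row 4; the z-row RHS becomes 0 − (-6)·3 = 18.
Next entering variable (most negative z-row entry -8): a.
Ratio test on column a — row 1: 11/1 = 11; row 2: 16/4 = 4; row 3: 22/4 = 11/2; row 4: entry 0 ≤ 0. Minimum is 4 at row 2 (w2 leaves); pivot element 4.
After the second pivot the z-row RHS is 18 − (-8)·4 = 50.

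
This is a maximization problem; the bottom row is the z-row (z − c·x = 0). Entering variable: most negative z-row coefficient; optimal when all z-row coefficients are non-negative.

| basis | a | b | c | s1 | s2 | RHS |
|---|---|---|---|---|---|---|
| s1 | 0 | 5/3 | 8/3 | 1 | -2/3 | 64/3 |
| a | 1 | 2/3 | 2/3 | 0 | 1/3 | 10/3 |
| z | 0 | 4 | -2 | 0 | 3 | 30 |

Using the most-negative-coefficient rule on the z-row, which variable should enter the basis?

c

Negative z-row entries: c: -2.
The most negative is -2 in column c, so c enters.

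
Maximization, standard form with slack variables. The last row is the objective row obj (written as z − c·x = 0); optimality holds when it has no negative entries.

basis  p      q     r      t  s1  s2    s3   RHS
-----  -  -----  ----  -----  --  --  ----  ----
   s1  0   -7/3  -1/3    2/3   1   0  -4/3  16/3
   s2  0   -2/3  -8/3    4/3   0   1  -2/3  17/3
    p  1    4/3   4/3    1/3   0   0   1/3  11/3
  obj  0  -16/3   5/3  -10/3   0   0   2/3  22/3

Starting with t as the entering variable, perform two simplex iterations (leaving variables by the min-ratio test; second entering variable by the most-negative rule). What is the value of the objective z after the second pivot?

Ratio test on column t — row 1: (16/3)/(2/3) = 8; row 2: (17/3)/(4/3) = 17/4; row 3: (11/3)/(1/3) = 11. Minimum is 17/4 at row 2 (s2 leaves); pivot element 4/3.
Pivot on row 2; the obj-row RHS becomes 22/3 − (-10/3)·(17/4) = 43/2.
Next entering variable (most negative obj-row entry -7): q.
Ratio test on column q — row 1: entry -2 ≤ 0; row 2: entry -1/2 ≤ 0; row 3: (9/4)/(3/2) = 3/2. Minimum is 3/2 at row 3 (p leaves); pivot element 3/2.
After the second pivot the obj-row RHS is 43/2 − (-7)·(3/2) = 32.

32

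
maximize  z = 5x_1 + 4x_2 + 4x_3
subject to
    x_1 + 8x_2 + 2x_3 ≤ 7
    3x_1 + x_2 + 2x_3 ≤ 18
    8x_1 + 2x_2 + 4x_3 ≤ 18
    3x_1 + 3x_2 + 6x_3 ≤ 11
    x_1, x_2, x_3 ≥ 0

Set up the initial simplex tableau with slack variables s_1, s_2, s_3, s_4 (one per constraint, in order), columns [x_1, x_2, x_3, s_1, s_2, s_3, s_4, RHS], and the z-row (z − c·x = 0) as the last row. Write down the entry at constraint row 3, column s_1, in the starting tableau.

0

Slack s_1 belongs to constraint 1; its column is the unit vector e_1, so the entry in row 3 is 0.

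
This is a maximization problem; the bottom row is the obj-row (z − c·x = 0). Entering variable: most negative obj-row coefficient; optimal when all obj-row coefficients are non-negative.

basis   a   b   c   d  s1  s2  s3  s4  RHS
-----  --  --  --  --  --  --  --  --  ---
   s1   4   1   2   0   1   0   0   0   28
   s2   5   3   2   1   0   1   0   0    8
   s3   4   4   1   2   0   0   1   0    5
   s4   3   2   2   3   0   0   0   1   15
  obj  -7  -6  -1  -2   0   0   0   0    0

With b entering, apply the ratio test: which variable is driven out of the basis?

s3

Column b entries and ratios — s1: 28/1 = 28; s2: 8/3 = 8/3; s3: 5/4 = 5/4; s4: 15/2 = 15/2.
Smallest ratio is 5/4 in the row of s3, so s3 leaves.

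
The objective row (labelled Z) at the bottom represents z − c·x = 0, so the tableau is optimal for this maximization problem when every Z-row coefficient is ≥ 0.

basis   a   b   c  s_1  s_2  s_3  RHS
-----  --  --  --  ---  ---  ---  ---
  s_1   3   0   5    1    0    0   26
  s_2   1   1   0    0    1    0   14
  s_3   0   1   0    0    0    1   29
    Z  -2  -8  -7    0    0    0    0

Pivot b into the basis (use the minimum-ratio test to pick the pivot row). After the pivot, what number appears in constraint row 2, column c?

0

Ratio test on column b — row 1: entry 0 ≤ 0; row 2: 14/1 = 14; row 3: 29/1 = 29. Minimum is 14 at row 2 (s_2 leaves); pivot element 1.
Divide row 2 by 1; eliminate column b from the other rows.
In the new row 2, the c entry is the old entry divided by the pivot: 0/1 = 0.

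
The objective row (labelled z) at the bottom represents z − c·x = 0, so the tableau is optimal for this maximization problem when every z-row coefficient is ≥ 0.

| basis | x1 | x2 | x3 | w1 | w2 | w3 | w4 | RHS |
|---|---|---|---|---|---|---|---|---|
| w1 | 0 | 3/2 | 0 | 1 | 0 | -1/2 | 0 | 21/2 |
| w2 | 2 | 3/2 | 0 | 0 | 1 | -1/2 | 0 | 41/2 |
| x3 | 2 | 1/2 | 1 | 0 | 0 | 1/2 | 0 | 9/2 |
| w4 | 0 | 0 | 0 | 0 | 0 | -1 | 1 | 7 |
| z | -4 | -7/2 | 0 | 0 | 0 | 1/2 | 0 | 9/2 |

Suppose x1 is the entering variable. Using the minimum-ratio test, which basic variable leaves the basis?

x3

Column x1 entries and ratios — w1: 0 ≤ 0, skip; w2: (41/2)/2 = 41/4; x3: (9/2)/2 = 9/4; w4: 0 ≤ 0, skip.
Smallest ratio is 9/4 in the row of x3, so x3 leaves.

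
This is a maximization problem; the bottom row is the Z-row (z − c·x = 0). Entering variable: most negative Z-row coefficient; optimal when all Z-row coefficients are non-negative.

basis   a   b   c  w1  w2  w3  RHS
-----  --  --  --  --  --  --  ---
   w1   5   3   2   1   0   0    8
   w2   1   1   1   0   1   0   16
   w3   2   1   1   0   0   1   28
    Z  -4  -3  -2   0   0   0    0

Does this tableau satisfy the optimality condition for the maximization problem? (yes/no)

no

The Z-row has a negative entry -4 in column a, so it is not optimal.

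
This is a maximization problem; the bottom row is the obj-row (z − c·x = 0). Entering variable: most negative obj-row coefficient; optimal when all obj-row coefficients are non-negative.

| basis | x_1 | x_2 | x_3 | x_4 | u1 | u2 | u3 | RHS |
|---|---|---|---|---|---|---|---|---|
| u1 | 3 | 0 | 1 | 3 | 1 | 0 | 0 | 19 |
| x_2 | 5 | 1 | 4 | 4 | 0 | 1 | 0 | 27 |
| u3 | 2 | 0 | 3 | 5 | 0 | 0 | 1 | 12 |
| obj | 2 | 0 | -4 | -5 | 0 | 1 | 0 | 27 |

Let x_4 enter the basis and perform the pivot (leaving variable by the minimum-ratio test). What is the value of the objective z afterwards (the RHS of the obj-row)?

39

Ratio test on column x_4 — row 1: 19/3 = 19/3; row 2: 27/4 = 27/4; row 3: 12/5 = 12/5. Minimum is 12/5 at row 3 (u3 leaves); pivot element 5.
Pivot on row 3; the obj-row RHS becomes 27 − (-5)·(12/5) = 39.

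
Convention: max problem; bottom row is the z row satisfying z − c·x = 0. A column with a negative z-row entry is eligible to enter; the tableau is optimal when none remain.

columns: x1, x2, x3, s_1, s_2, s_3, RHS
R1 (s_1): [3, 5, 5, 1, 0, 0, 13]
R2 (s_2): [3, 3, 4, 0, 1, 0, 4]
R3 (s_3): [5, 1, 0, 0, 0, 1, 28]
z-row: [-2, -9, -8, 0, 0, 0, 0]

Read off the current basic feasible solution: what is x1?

x1 is not in the basis, so in the current basic feasible solution x1 = 0.

0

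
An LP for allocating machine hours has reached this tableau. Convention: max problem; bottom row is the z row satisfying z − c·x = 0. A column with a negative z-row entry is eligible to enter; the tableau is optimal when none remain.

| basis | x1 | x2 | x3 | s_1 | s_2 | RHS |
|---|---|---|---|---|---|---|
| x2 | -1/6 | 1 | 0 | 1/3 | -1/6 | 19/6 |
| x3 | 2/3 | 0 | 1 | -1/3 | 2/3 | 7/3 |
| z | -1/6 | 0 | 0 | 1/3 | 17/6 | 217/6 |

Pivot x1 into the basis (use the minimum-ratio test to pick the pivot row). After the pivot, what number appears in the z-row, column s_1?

Ratio test on column x1 — row 1: entry -1/6 ≤ 0; row 2: (7/3)/(2/3) = 7/2. Minimum is 7/2 at row 2 (x3 leaves); pivot element 2/3.
Divide row 2 by 2/3; eliminate column x1 from the other rows.
z-row update in column s_1: 1/3 − (-1/6)·(-1/2) = 1/4.

1/4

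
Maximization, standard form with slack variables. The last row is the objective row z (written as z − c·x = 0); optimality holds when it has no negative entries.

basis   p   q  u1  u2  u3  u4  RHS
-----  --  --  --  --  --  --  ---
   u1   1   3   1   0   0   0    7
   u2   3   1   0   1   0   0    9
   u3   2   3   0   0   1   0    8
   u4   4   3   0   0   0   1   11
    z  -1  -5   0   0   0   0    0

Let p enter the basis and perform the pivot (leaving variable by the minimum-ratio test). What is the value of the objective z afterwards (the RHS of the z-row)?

11/4

Ratio test on column p — row 1: 7/1 = 7; row 2: 9/3 = 3; row 3: 8/2 = 4; row 4: 11/4 = 11/4. Minimum is 11/4 at row 4 (u4 leaves); pivot element 4.
Pivot on row 4; the z-row RHS becomes 0 − (-1)·(11/4) = 11/4.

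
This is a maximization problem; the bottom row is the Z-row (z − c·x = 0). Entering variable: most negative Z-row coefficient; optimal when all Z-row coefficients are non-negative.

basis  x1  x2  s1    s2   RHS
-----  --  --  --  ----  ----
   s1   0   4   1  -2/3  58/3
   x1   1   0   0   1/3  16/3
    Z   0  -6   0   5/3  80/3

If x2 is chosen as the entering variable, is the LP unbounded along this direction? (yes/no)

Column x2 has positive entries in row(s) 1, so the ratio test bounds it — not unbounded.

no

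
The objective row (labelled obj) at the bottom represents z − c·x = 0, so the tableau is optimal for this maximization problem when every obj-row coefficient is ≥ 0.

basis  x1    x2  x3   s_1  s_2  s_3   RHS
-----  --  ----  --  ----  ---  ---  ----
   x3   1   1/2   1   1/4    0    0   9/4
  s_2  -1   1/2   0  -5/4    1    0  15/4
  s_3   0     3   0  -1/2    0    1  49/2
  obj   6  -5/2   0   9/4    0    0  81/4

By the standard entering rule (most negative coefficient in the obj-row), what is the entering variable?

Negative obj-row entries: x2: -5/2.
The most negative is -5/2 in column x2, so x2 enters.

x2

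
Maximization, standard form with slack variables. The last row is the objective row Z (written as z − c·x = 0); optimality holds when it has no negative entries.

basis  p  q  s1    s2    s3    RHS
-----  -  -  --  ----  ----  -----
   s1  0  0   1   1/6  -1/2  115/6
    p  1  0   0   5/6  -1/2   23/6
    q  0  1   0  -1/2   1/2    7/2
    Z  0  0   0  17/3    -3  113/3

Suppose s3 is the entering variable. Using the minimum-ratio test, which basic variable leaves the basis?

Column s3 entries and ratios — s1: -1/2 ≤ 0, skip; p: -1/2 ≤ 0, skip; q: (7/2)/(1/2) = 7.
Smallest ratio is 7 in the row of q, so q leaves.

q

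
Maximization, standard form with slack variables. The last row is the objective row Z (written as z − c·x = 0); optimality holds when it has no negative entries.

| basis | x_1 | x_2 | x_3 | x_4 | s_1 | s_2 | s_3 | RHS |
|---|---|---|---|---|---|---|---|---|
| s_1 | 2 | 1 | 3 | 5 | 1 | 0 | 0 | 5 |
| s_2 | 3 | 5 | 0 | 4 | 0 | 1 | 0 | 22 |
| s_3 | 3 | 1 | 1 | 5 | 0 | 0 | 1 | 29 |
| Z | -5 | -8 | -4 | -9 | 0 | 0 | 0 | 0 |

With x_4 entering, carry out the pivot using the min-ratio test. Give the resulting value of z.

9

Ratio test on column x_4 — row 1: 5/5 = 1; row 2: 22/4 = 11/2; row 3: 29/5 = 29/5. Minimum is 1 at row 1 (s_1 leaves); pivot element 5.
Pivot on row 1; the Z-row RHS becomes 0 − (-9)·1 = 9.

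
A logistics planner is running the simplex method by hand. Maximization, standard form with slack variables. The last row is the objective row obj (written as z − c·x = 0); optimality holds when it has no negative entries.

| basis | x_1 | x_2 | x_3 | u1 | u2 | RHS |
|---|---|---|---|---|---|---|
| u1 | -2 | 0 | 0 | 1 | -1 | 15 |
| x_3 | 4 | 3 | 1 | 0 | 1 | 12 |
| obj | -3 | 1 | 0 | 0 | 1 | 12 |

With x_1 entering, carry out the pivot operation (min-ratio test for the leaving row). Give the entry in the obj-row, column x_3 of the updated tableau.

Ratio test on column x_1 — row 1: entry -2 ≤ 0; row 2: 12/4 = 3. Minimum is 3 at row 2 (x_3 leaves); pivot element 4.
Divide row 2 by 4; eliminate column x_1 from the other rows.
obj-row update in column x_3: 0 − (-3)·(1/4) = 3/4.

3/4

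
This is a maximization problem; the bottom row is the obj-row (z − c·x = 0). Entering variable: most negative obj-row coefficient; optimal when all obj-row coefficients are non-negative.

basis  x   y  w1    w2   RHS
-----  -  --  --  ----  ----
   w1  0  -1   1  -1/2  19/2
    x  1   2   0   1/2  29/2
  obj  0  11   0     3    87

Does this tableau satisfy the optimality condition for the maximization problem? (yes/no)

Every obj-row coefficient is ≥ 0, so the tableau is optimal.

yes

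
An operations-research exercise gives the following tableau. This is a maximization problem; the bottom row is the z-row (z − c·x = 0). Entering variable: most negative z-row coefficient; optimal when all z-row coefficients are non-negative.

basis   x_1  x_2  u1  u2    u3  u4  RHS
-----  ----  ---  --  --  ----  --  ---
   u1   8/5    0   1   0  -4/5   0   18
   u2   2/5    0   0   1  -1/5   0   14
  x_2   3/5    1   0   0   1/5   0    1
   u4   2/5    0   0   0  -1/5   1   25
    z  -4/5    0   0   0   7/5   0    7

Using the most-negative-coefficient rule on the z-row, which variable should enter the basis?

Negative z-row entries: x_1: -4/5.
The most negative is -4/5 in column x_1, so x_1 enters.

x_1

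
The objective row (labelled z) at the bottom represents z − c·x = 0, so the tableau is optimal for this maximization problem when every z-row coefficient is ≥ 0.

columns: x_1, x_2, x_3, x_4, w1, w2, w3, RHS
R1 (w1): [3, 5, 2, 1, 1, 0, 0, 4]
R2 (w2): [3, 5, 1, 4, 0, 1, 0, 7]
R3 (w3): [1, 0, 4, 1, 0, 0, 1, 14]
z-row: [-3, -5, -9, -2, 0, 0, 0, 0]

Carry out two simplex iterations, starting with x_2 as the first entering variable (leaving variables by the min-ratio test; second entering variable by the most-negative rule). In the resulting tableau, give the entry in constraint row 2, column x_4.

7/2

Ratio test on column x_2 — row 1: 4/5 = 4/5; row 2: 7/5 = 7/5; row 3: entry 0 ≤ 0. Minimum is 4/5 at row 1 (w1 leaves); pivot element 5.
Divide row 1 by 5; eliminate column x_2 from the other rows.
Second iteration: most negative z-row entry is -7 in column x_3, so x_3 enters.
Ratio test on column x_3 — row 1: (4/5)/(2/5) = 2; row 2: entry -1 ≤ 0; row 3: 14/4 = 7/2. Minimum is 2 at row 1 (x_2 leaves); pivot element 2/5.
Divide row 1 by 2/5; eliminate column x_3 from the other rows.
After both pivots, the entry at constraint row 2, column x_4 is 7/2.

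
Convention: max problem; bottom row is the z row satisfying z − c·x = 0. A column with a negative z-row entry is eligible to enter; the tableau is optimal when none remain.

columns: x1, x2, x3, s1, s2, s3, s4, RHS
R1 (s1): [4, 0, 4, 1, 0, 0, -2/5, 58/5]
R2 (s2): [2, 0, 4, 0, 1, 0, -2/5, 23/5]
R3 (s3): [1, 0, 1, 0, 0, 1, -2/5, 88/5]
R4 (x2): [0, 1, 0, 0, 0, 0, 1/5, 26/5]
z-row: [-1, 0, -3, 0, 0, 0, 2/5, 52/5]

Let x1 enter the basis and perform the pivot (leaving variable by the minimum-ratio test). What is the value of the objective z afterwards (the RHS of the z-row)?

Ratio test on column x1 — row 1: (58/5)/4 = 29/10; row 2: (23/5)/2 = 23/10; row 3: (88/5)/1 = 88/5; row 4: entry 0 ≤ 0. Minimum is 23/10 at row 2 (s2 leaves); pivot element 2.
Pivot on row 2; the z-row RHS becomes 52/5 − (-1)·(23/10) = 127/10.

127/10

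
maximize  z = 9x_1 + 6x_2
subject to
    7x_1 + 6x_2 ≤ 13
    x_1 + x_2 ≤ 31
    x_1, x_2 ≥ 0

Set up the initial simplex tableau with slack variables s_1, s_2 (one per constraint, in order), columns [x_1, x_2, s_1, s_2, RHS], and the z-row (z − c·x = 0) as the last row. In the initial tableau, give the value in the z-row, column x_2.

-6

The z-row carries the negated objective coefficients: the x_2 entry is -6.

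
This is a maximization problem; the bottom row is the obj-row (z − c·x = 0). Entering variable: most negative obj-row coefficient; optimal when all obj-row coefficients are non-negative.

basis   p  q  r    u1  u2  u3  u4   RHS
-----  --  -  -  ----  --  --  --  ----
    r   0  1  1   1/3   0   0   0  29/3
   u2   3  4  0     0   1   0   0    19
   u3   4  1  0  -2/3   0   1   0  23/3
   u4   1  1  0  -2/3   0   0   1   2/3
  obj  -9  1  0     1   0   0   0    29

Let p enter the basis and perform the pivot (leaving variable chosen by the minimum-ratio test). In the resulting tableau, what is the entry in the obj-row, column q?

Ratio test on column p — row 1: entry 0 ≤ 0; row 2: 19/3 = 19/3; row 3: (23/3)/4 = 23/12; row 4: (2/3)/1 = 2/3. Minimum is 2/3 at row 4 (u4 leaves); pivot element 1.
Divide row 4 by 1; eliminate column p from the other rows.
obj-row update in column q: 1 − (-9)·1 = 10.

10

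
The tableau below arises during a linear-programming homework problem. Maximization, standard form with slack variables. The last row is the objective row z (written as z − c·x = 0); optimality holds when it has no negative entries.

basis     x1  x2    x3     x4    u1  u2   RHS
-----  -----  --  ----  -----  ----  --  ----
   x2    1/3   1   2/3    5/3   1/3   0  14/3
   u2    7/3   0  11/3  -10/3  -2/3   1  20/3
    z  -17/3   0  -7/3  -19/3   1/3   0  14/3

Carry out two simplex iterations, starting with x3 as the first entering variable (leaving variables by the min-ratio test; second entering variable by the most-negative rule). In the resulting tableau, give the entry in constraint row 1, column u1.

1/5

Ratio test on column x3 — row 1: (14/3)/(2/3) = 7; row 2: (20/3)/(11/3) = 20/11. Minimum is 20/11 at row 2 (u2 leaves); pivot element 11/3.
Divide row 2 by 11/3; eliminate column x3 from the other rows.
Second iteration: most negative z-row entry is -93/11 in column x4, so x4 enters.
Ratio test on column x4 — row 1: (38/11)/(25/11) = 38/25; row 2: entry -10/11 ≤ 0. Minimum is 38/25 at row 1 (x2 leaves); pivot element 25/11.
Divide row 1 by 25/11; eliminate column x4 from the other rows.
After both pivots, the entry at constraint row 1, column u1 is 1/5.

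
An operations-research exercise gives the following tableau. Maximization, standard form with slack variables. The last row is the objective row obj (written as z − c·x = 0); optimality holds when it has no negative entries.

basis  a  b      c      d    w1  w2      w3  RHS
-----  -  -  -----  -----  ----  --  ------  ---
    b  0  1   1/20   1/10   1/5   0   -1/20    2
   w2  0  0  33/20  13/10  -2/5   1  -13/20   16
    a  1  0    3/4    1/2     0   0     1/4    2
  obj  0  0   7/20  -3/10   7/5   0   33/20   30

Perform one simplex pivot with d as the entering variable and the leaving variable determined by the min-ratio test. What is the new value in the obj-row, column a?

3/5

Ratio test on column d — row 1: 2/(1/10) = 20; row 2: 16/(13/10) = 160/13; row 3: 2/(1/2) = 4. Minimum is 4 at row 3 (a leaves); pivot element 1/2.
Divide row 3 by 1/2; eliminate column d from the other rows.
obj-row update in column a: 0 − (-3/10)·2 = 3/5.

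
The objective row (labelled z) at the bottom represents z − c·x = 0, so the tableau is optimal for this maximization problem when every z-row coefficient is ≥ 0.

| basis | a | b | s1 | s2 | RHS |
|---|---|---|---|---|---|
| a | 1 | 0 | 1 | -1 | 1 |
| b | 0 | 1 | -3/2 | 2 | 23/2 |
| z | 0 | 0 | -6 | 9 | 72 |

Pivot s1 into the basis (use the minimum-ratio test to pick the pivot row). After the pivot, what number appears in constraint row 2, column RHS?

13

Ratio test on column s1 — row 1: 1/1 = 1; row 2: entry -3/2 ≤ 0. Minimum is 1 at row 1 (a leaves); pivot element 1.
Divide row 1 by 1; eliminate column s1 from the other rows.
Row 2 update in column RHS: 23/2 − (-3/2)·1 = 13.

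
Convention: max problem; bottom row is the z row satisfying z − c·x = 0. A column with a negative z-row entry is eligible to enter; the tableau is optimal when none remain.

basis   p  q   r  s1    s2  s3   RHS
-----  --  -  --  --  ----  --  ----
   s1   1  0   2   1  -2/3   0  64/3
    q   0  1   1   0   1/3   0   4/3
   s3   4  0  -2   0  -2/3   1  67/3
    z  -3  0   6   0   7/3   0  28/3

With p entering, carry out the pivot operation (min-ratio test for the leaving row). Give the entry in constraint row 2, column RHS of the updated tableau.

4/3

Ratio test on column p — row 1: (64/3)/1 = 64/3; row 2: entry 0 ≤ 0; row 3: (67/3)/4 = 67/12. Minimum is 67/12 at row 3 (s3 leaves); pivot element 4.
Divide row 3 by 4; eliminate column p from the other rows.
Row 2 update in column RHS: 4/3 − 0·(67/12) = 4/3.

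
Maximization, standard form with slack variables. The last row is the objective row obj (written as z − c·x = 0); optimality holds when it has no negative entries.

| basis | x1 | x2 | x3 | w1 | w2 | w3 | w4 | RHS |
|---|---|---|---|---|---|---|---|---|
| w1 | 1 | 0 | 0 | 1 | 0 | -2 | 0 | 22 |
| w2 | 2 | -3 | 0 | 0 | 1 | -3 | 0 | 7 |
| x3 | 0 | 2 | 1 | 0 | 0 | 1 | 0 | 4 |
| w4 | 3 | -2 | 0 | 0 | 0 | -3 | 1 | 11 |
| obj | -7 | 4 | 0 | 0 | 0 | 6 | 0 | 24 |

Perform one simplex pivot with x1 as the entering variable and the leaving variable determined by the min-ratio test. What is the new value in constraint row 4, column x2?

Ratio test on column x1 — row 1: 22/1 = 22; row 2: 7/2 = 7/2; row 3: entry 0 ≤ 0; row 4: 11/3 = 11/3. Minimum is 7/2 at row 2 (w2 leaves); pivot element 2.
Divide row 2 by 2; eliminate column x1 from the other rows.
Row 4 update in column x2: -2 − 3·(-3/2) = 5/2.

5/2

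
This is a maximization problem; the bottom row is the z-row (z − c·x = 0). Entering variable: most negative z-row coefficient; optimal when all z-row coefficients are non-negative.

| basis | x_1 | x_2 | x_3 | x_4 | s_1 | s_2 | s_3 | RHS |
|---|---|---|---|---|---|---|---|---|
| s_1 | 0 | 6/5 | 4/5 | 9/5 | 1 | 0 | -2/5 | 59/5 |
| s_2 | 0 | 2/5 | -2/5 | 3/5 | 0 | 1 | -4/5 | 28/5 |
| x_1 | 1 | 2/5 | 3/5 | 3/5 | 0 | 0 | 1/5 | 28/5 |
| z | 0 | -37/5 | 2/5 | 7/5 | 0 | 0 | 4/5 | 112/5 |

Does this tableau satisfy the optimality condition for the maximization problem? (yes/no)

The z-row has a negative entry -37/5 in column x_2, so it is not optimal.

no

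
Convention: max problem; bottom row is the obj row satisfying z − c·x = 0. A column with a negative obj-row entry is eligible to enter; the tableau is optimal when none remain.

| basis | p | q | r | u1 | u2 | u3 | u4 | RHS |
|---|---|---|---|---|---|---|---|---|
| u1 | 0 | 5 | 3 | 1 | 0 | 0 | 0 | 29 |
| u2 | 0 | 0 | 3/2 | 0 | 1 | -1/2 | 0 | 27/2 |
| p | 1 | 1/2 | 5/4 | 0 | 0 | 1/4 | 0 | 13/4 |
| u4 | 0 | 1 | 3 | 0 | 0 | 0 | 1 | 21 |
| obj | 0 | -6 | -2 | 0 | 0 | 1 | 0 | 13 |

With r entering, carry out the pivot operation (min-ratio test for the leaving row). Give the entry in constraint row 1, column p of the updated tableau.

Ratio test on column r — row 1: 29/3 = 29/3; row 2: (27/2)/(3/2) = 9; row 3: (13/4)/(5/4) = 13/5; row 4: 21/3 = 7. Minimum is 13/5 at row 3 (p leaves); pivot element 5/4.
Divide row 3 by 5/4; eliminate column r from the other rows.
Row 1 update in column p: 0 − 3·(4/5) = -12/5.

-12/5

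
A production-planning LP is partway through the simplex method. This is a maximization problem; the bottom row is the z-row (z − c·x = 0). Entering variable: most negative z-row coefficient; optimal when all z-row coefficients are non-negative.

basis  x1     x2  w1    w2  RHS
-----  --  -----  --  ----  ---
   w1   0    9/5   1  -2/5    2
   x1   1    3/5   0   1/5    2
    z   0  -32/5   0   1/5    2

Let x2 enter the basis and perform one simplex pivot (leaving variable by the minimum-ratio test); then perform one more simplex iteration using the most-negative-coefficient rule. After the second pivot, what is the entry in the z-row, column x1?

11/3

Ratio test on column x2 — row 1: 2/(9/5) = 10/9; row 2: 2/(3/5) = 10/3. Minimum is 10/9 at row 1 (w1 leaves); pivot element 9/5.
Divide row 1 by 9/5; eliminate column x2 from the other rows.
Second iteration: most negative z-row entry is -11/9 in column w2, so w2 enters.
Ratio test on column w2 — row 1: entry -2/9 ≤ 0; row 2: (4/3)/(1/3) = 4. Minimum is 4 at row 2 (x1 leaves); pivot element 1/3.
Divide row 2 by 1/3; eliminate column w2 from the other rows.
After both pivots, the entry at the z-row, column x1 is 11/3.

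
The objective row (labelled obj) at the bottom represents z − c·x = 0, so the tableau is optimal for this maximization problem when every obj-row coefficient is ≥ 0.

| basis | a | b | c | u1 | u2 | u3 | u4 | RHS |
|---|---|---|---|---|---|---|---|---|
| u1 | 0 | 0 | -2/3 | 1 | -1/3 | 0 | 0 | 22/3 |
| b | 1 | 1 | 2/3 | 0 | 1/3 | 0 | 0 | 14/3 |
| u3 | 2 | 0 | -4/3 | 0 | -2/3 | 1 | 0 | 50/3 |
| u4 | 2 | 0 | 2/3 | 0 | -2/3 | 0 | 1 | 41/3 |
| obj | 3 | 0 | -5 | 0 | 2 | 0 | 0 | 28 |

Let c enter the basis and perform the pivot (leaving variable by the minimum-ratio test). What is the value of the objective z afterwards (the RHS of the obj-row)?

63

Ratio test on column c — row 1: entry -2/3 ≤ 0; row 2: (14/3)/(2/3) = 7; row 3: entry -4/3 ≤ 0; row 4: (41/3)/(2/3) = 41/2. Minimum is 7 at row 2 (b leaves); pivot element 2/3.
Pivot on row 2; the obj-row RHS becomes 28 − (-5)·7 = 63.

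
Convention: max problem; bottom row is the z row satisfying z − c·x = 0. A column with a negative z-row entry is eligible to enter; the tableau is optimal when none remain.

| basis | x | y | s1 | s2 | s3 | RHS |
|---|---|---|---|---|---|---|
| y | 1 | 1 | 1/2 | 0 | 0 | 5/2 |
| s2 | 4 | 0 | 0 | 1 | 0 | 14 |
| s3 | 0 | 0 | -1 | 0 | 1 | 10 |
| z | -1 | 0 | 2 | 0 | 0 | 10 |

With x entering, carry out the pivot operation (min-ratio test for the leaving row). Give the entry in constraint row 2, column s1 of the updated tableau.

Ratio test on column x — row 1: (5/2)/1 = 5/2; row 2: 14/4 = 7/2; row 3: entry 0 ≤ 0. Minimum is 5/2 at row 1 (y leaves); pivot element 1.
Divide row 1 by 1; eliminate column x from the other rows.
Row 2 update in column s1: 0 − 4·(1/2) = -2.

-2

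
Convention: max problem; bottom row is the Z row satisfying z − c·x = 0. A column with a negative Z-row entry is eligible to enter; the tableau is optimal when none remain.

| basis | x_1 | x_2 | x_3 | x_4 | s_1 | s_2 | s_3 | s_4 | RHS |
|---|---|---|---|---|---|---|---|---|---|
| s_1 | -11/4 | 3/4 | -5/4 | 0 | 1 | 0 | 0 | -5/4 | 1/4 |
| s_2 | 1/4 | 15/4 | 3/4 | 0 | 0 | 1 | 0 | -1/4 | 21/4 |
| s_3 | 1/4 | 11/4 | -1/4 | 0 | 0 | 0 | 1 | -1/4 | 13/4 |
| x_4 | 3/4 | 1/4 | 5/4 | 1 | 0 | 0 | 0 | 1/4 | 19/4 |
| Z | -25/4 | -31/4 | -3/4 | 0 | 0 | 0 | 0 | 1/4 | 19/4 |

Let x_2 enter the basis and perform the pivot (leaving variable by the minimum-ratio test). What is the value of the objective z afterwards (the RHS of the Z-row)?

22/3

Ratio test on column x_2 — row 1: (1/4)/(3/4) = 1/3; row 2: (21/4)/(15/4) = 7/5; row 3: (13/4)/(11/4) = 13/11; row 4: (19/4)/(1/4) = 19. Minimum is 1/3 at row 1 (s_1 leaves); pivot element 3/4.
Pivot on row 1; the Z-row RHS becomes 19/4 − (-31/4)·(1/3) = 22/3.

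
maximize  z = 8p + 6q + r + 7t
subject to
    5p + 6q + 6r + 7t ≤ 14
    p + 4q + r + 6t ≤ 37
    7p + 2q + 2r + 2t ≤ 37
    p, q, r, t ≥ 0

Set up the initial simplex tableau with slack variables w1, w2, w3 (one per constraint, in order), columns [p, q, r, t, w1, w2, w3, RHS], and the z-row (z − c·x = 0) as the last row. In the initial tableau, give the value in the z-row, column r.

-1

The z-row carries the negated objective coefficients: the r entry is -1.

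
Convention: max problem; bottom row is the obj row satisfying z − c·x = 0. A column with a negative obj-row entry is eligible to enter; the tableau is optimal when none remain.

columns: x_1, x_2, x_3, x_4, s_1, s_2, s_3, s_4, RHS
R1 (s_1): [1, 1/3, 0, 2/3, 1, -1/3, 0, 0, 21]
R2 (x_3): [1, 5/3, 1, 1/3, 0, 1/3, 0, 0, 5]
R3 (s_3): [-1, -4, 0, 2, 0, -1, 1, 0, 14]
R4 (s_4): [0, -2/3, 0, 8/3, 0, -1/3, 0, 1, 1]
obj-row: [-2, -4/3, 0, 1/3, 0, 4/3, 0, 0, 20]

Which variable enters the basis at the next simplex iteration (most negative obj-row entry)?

x_1

Negative obj-row entries: x_1: -2, x_2: -4/3.
The most negative is -2 in column x_1, so x_1 enters.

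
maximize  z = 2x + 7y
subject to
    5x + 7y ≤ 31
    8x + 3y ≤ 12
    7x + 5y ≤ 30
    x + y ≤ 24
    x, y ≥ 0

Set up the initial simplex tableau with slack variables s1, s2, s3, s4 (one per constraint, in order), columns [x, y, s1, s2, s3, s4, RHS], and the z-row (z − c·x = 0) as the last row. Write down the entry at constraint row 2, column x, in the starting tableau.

8

Constraint 2 has coefficient 8 on x.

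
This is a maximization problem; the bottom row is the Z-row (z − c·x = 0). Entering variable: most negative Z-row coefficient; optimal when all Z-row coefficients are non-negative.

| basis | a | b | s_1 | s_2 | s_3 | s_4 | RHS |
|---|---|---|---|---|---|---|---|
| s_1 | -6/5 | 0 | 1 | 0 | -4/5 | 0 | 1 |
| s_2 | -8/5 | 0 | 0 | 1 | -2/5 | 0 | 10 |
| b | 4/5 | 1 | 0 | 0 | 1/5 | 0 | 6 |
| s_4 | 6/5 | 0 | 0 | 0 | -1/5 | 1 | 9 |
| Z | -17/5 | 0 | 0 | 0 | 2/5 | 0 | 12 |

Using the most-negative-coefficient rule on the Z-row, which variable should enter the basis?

a

Negative Z-row entries: a: -17/5.
The most negative is -17/5 in column a, so a enters.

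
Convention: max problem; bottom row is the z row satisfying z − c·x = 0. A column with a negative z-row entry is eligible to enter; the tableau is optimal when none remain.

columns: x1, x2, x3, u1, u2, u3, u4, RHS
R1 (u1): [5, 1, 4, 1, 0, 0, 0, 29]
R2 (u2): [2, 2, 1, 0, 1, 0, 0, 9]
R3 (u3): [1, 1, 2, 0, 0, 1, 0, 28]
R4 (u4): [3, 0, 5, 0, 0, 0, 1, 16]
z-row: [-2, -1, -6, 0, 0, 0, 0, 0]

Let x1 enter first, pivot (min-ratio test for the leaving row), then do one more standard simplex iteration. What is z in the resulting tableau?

Ratio test on column x1 — row 1: 29/5 = 29/5; row 2: 9/2 = 9/2; row 3: 28/1 = 28; row 4: 16/3 = 16/3. Minimum is 9/2 at row 2 (u2 leaves); pivot element 2.
Pivot on row 2; the z-row RHS becomes 0 − (-2)·(9/2) = 9.
Next entering variable (most negative z-row entry -5): x3.
Ratio test on column x3 — row 1: (13/2)/(3/2) = 13/3; row 2: (9/2)/(1/2) = 9; row 3: (47/2)/(3/2) = 47/3; row 4: (5/2)/(7/2) = 5/7. Minimum is 5/7 at row 4 (u4 leaves); pivot element 7/2.
After the second pivot the z-row RHS is 9 − (-5)·(5/7) = 88/7.

88/7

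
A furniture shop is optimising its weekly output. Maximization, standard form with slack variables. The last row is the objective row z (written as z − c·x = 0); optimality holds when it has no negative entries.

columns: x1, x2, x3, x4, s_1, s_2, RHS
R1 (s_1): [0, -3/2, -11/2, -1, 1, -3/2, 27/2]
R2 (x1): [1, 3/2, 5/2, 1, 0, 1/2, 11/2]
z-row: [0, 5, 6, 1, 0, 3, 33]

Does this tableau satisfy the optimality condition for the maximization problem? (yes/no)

Every z-row coefficient is ≥ 0, so the tableau is optimal.

yes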